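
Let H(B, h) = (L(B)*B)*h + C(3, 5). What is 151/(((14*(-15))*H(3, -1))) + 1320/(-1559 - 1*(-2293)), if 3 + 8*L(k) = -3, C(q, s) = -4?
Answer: 595934/269745 ≈ 2.2092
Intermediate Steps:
L(k) = -¾ (L(k) = -3/8 + (⅛)*(-3) = -3/8 - 3/8 = -¾)
H(B, h) = -4 - 3*B*h/4 (H(B, h) = (-3*B/4)*h - 4 = -3*B*h/4 - 4 = -4 - 3*B*h/4)
151/(((14*(-15))*H(3, -1))) + 1320/(-1559 - 1*(-2293)) = 151/(((14*(-15))*(-4 - ¾*3*(-1)))) + 1320/(-1559 - 1*(-2293)) = 151/((-210*(-4 + 9/4))) + 1320/(-1559 + 2293) = 151/((-210*(-7/4))) + 1320/734 = 151/(735/2) + 1320*(1/734) = 151*(2/735) + 660/367 = 302/735 + 660/367 = 595934/269745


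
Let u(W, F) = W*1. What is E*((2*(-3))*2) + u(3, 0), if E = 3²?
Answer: -105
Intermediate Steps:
u(W, F) = W
E = 9
E*((2*(-3))*2) + u(3, 0) = 9*((2*(-3))*2) + 3 = 9*(-6*2) + 3 = 9*(-12) + 3 = -108 + 3 = -105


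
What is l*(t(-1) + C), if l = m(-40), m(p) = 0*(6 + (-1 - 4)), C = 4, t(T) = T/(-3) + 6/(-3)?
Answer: 0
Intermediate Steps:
t(T) = -2 - T/3 (t(T) = T*(-⅓) + 6*(-⅓) = -T/3 - 2 = -2 - T/3)
m(p) = 0 (m(p) = 0*(6 - 5) = 0*1 = 0)
l = 0
l*(t(-1) + C) = 0*((-2 - ⅓*(-1)) + 4) = 0*((-2 + ⅓) + 4) = 0*(-5/3 + 4) = 0*(7/3) = 0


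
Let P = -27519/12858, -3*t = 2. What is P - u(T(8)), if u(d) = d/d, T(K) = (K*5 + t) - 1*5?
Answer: -13459/4286 ≈ -3.1402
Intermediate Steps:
t = -2/3 (t = -1/3*2 = -2/3 ≈ -0.66667)
T(K) = -17/3 + 5*K (T(K) = (K*5 - 2/3) - 1*5 = (5*K - 2/3) - 5 = (-2/3 + 5*K) - 5 = -17/3 + 5*K)
u(d) = 1
P = -9173/4286 (P = -27519/12858 = -1*9173/4286 = -9173/4286 ≈ -2.1402)
P - u(T(8)) = -9173/4286 - 1*1 = -9173/4286 - 1 = -13459/4286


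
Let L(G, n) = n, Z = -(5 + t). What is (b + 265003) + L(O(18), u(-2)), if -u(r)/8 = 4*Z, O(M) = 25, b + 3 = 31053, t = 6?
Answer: 296405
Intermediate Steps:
b = 31050 (b = -3 + 31053 = 31050)
Z = -11 (Z = -(5 + 6) = -1*11 = -11)
u(r) = 352 (u(r) = -32*(-11) = -8*(-44) = 352)
(b + 265003) + L(O(18), u(-2)) = (31050 + 265003) + 352 = 296053 + 352 = 296405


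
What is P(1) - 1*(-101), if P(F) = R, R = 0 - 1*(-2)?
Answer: 103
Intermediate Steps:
R = 2 (R = 0 + 2 = 2)
P(F) = 2
P(1) - 1*(-101) = 2 - 1*(-101) = 2 + 101 = 103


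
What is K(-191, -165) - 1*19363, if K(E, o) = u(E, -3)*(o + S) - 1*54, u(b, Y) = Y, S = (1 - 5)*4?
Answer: -18874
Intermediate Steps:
S = -16 (S = -4*4 = -16)
K(E, o) = -6 - 3*o (K(E, o) = -3*(o - 16) - 1*54 = -3*(-16 + o) - 54 = (48 - 3*o) - 54 = -6 - 3*o)
K(-191, -165) - 1*19363 = (-6 - 3*(-165)) - 1*19363 = (-6 + 495) - 19363 = 489 - 19363 = -18874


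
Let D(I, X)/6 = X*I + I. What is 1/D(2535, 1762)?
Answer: 1/26815230 ≈ 3.7292e-8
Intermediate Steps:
D(I, X) = 6*I + 6*I*X (D(I, X) = 6*(X*I + I) = 6*(I*X + I) = 6*(I + I*X) = 6*I + 6*I*X)
1/D(2535, 1762) = 1/(6*2535*(1 + 1762)) = 1/(6*2535*1763) = 1/26815230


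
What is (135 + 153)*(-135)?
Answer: -38880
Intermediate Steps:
(135 + 153)*(-135) = 288*(-135) = -38880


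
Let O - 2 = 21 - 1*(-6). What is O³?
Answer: 24389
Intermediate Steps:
O = 29 (O = 2 + (21 - 1*(-6)) = 2 + (21 + 6) = 2 + 27 = 29)
O³ = 29³ = 24389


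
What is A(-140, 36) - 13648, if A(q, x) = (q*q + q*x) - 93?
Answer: 819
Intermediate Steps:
A(q, x) = -93 + q² + q*x (A(q, x) = (q² + q*x) - 93 = -93 + q² + q*x)
A(-140, 36) - 13648 = (-93 + (-140)² - 140*36) - 13648 = (-93 + 19600 - 5040) - 13648 = 14467 - 13648 = 819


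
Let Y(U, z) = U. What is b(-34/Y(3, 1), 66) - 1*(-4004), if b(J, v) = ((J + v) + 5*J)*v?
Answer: 3872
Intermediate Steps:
b(J, v) = v*(v + 6*J) (b(J, v) = (v + 6*J)*v = v*(v + 6*J))
b(-34/Y(3, 1), 66) - 1*(-4004) = 66*(66 + 6*(-34/3)) - 1*(-4004) = 66*(66 + 6*(-34*⅓)) + 4004 = 66*(66 + 6*(-34/3)) + 4004 = 66*(66 - 68) + 4004 = 66*(-2) + 4004 = -132 + 4004 = 3872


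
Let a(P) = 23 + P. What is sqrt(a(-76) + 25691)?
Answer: sqrt(25638) ≈ 160.12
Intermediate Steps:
sqrt(a(-76) + 25691) = sqrt((23 - 76) + 25691) = sqrt(-53 + 25691) = sqrt(25638)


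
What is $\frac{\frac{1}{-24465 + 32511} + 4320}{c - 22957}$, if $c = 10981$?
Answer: $- \frac{34758721}{96358896} \approx -0.36072$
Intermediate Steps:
$\frac{\frac{1}{-24465 + 32511} + 4320}{c - 22957} = \frac{\frac{1}{-24465 + 32511} + 4320}{10981 - 22957} = \frac{\frac{1}{8046} + 4320}{-11976} = \left(\frac{1}{8046} + 4320\right) \left(- \frac{1}{11976}\right) = \frac{34758721}{8046} \left(- \frac{1}{11976}\right) = - \frac{34758721}{96358896}$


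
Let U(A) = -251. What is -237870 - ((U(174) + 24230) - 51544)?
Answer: -210305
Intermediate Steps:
-237870 - ((U(174) + 24230) - 51544) = -237870 - ((-251 + 24230) - 51544) = -237870 - (23979 - 51544) = -237870 - 1*(-27565) = -237870 + 27565 = -210305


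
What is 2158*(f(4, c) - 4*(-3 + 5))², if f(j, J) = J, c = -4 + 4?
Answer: 138112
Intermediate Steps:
c = 0
2158*(f(4, c) - 4*(-3 + 5))² = 2158*(0 - 4*(-3 + 5))² = 2158*(0 - 4*2)² = 2158*(0 - 8)² = 2158*(-8)² = 2158*64 = 138112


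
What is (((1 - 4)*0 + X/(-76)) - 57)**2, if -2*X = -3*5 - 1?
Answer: 1177225/361 ≈ 3261.0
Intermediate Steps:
X = 8 (X = -(-3*5 - 1)/2 = -(-15 - 1)/2 = -1/2*(-16) = 8)
(((1 - 4)*0 + X/(-76)) - 57)**2 = (((1 - 4)*0 + 8/(-76)) - 57)**2 = ((-3*0 + 8*(-1/76)) - 57)**2 = ((0 - 2/19) - 57)**2 = (-2/19 - 57)**2 = (-1085/19)**2 = 1177225/361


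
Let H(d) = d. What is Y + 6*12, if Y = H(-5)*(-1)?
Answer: 77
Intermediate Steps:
Y = 5 (Y = -5*(-1) = 5)
Y + 6*12 = 5 + 6*12 = 5 + 72 = 77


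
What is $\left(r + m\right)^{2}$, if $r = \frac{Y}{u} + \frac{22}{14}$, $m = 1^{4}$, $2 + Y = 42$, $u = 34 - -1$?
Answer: $\frac{676}{49} \approx 13.796$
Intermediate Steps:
$u = 35$ ($u = 34 + 1 = 35$)
$Y = 40$ ($Y = -2 + 42 = 40$)
$m = 1$
$r = \frac{19}{7}$ ($r = \frac{40}{35} + \frac{22}{14} = 40 \cdot \frac{1}{35} + 22 \cdot \frac{1}{14} = \frac{8}{7} + \frac{11}{7} = \frac{19}{7} \approx 2.7143$)
$\left(r + m\right)^{2} = \left(\frac{19}{7} + 1\right)^{2} = \left(\frac{26}{7}\right)^{2} = \frac{676}{49}$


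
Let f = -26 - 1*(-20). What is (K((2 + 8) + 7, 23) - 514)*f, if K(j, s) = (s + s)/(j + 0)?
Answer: 52152/17 ≈ 3067.8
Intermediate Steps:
K(j, s) = 2*s/j (K(j, s) = (2*s)/j = 2*s/j)
f = -6 (f = -26 + 20 = -6)
(K((2 + 8) + 7, 23) - 514)*f = (2*23/((2 + 8) + 7) - 514)*(-6) = (2*23/(10 + 7) - 514)*(-6) = (2*23/17 - 514)*(-6) = (2*23*(1/17) - 514)*(-6) = (46/17 - 514)*(-6) = -8692/17*(-6) = 52152/17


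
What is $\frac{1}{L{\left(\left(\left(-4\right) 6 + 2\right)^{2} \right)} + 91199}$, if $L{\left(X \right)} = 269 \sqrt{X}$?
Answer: $\frac{1}{97117} \approx 1.0297 \cdot 10^{-5}$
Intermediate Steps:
$\frac{1}{L{\left(\left(\left(-4\right) 6 + 2\right)^{2} \right)} + 91199} = \frac{1}{269 \sqrt{\left(\left(-4\right) 6 + 2\right)^{2}} + 91199} = \frac{1}{269 \sqrt{\left(-24 + 2\right)^{2}} + 91199} = \frac{1}{269 \sqrt{\left(-22\right)^{2}} + 91199} = \frac{1}{269 \sqrt{484} + 91199} = \frac{1}{269 \cdot 22 + 91199} = \frac{1}{5918 + 91199} = \frac{1}{97117}$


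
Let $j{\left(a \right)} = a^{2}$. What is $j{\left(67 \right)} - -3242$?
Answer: $7731$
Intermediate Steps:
$j{\left(67 \right)} - -3242 = 67^{2} - -3242 = 4489 + 3242 = 7731$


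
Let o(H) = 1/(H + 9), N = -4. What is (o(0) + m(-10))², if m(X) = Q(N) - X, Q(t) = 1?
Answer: 10000/81 ≈ 123.46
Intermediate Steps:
m(X) = 1 - X
o(H) = 1/(9 + H)
(o(0) + m(-10))² = (1/(9 + 0) + (1 - 1*(-10)))² = (1/9 + (1 + 10))² = (⅑ + 11)² = (100/9)² = 10000/81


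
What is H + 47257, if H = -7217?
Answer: 40040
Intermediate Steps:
H + 47257 = -7217 + 47257 = 40040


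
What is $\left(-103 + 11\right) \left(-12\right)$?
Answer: $1104$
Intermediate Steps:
$\left(-103 + 11\right) \left(-12\right) = \left(-92\right) \left(-12\right) = 1104$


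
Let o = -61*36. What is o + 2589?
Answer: 393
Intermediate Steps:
o = -2196
o + 2589 = -2196 + 2589 = 393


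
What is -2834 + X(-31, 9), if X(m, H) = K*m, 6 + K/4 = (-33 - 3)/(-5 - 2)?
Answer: -19094/7 ≈ -2727.7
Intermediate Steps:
K = -24/7 (K = -24 + 4*((-33 - 3)/(-5 - 2)) = -24 + 4*(-36/(-7)) = -24 + 4*(-36*(-1/7)) = -24 + 4*(36/7) = -24 + 144/7 = -24/7 ≈ -3.4286)
X(m, H) = -24*m/7
-2834 + X(-31, 9) = -2834 - 24/7*(-31) = -2834 + 744/7 = -19094/7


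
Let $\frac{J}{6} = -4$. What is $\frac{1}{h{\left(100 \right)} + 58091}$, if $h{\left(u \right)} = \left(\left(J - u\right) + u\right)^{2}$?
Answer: $\frac{1}{58667} \approx 1.7045 \cdot 10^{-5}$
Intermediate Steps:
$J = -24$ ($J = 6 \left(-4\right) = -24$)
$h{\left(u \right)} = 576$ ($h{\left(u \right)} = \left(\left(-24 - u\right) + u\right)^{2} = \left(-24\right)^{2} = 576$)
$\frac{1}{h{\left(100 \right)} + 58091} = \frac{1}{576 + 58091} = \frac{1}{58667}$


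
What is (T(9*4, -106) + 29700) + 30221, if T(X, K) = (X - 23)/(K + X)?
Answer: 4194457/70 ≈ 59921.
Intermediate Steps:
T(X, K) = (-23 + X)/(K + X)
(T(9*4, -106) + 29700) + 30221 = ((-23 + 9*4)/(-106 + 9*4) + 29700) + 30221 = ((-23 + 36)/(-106 + 36) + 29700) + 30221 = (13/(-70) + 29700) + 30221 = (-1/70*13 + 29700) + 30221 = (-13/70 + 29700) + 30221 = 2078987/70 + 30221 = 4194457/70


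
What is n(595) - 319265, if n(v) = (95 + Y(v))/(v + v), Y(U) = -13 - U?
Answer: -379925863/1190 ≈ -3.1927e+5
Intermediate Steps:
n(v) = (82 - v)/(2*v) (n(v) = (95 + (-13 - v))/(v + v) = (82 - v)/((2*v)) = (82 - v)*(1/(2*v)) = (82 - v)/(2*v))
n(595) - 319265 = (½)*(82 - 1*595)/595 - 319265 = (½)*(1/595)*(82 - 595) - 319265 = (½)*(1/595)*(-513) - 319265 = -513/1190 - 319265 = -379925863/1190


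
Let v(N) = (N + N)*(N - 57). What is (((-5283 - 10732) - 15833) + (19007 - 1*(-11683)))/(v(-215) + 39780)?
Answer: -579/78370 ≈ -0.0073880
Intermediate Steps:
v(N) = 2*N*(-57 + N) (v(N) = (2*N)*(-57 + N) = 2*N*(-57 + N))
(((-5283 - 10732) - 15833) + (19007 - 1*(-11683)))/(v(-215) + 39780) = (((-5283 - 10732) - 15833) + (19007 - 1*(-11683)))/(2*(-215)*(-57 - 215) + 39780) = ((-16015 - 15833) + (19007 + 11683))/(2*(-215)*(-272) + 39780) = (-31848 + 30690)/(116960 + 39780) = -1158/156740 = -1158*1/156740 = -579/78370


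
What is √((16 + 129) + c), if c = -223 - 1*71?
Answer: I*√149 ≈ 12.207*I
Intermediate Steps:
c = -294 (c = -223 - 71 = -294)
√((16 + 129) + c) = √((16 + 129) - 294) = √(145 - 294) = √(-149) = I*√149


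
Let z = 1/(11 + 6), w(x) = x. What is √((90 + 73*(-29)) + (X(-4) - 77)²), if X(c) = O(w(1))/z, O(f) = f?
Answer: 11*√13 ≈ 39.661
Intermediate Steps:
z = 1/17 ≈ 0.058824
X(c) = 17 (X(c) = 1/(1/17) = 1*17 = 17)
√((90 + 73*(-29)) + (X(-4) - 77)²) = √((90 + 73*(-29)) + (17 - 77)²) = √((90 - 2117) + (-60)²) = √(-2027 + 3600) = √1573 = 11*√13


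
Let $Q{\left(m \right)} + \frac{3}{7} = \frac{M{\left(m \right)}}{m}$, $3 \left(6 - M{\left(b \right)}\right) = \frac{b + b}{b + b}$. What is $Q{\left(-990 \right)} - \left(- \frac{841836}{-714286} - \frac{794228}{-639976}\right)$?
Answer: $- \frac{847574790064522}{296988981295545} \approx -2.8539$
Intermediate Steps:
$M{\left(b \right)} = \frac{17}{3}$ ($M{\left(b \right)} = 6 - \frac{\left(b + b\right) \frac{1}{b + b}}{3} = 6 - \frac{2 b \frac{1}{2 b}}{3} = 6 - \frac{1}{3} = \frac{17}{3}$)
$Q{\left(m \right)} = - \frac{3}{7} + \frac{17}{3 m}$
$Q{\left(-990 \right)} - \left(- \frac{841836}{-714286} - \frac{794228}{-639976}\right) = \frac{119 - -8910}{21 \left(-990\right)} - \left(- \frac{841836}{-714286} - \frac{794228}{-639976}\right) = \frac{1}{21} \left(- \frac{1}{990}\right) \left(119 + 8910\right) - \left(\left(-841836\right) \left(- \frac{1}{714286}\right) - - \frac{198557}{159994}\right) = \frac{1}{21} \left(- \frac{1}{990}\right) 9029 - \left(\frac{420918}{357143} + \frac{198557}{159994}\right) = - \frac{9029}{20790} - \frac{138257597143}{57140737142} = - \frac{847574790064522}{296988981295545}$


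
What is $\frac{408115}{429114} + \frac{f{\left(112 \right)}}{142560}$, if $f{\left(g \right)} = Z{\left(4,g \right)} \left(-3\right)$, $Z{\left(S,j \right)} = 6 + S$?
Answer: $\frac{323155561}{339858288} \approx 0.95085$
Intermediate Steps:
$f{\left(g \right)} = -30$ ($f{\left(g \right)} = \left(6 + 4\right) \left(-3\right) = 10 \left(-3\right) = -30$)
$\frac{408115}{429114} + \frac{f{\left(112 \right)}}{142560} = \frac{408115}{429114} - \frac{30}{142560} = 408115 \cdot \frac{1}{429114} - \frac{1}{4752} = \frac{408115}{429114} - \frac{1}{4752} = \frac{323155561}{339858288}$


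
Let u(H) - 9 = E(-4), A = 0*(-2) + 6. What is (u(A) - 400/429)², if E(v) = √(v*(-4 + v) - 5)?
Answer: 16947628/184041 + 6922*√3/143 ≈ 175.93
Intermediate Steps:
A = 6 (A = 0 + 6 = 6)
E(v) = √(-5 + v*(-4 + v))
u(H) = 9 + 3*√3 (u(H) = 9 + √(-5 + (-4)² - 4*(-4)) = 9 + √(-5 + 16 + 16) = 9 + √27 = 9 + 3*√3)
(u(A) - 400/429)² = ((9 + 3*√3) - 400/429)² = (3461/429 + 3*√3)²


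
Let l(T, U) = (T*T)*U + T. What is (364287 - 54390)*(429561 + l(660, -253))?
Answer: -34019432502363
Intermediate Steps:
l(T, U) = T + U*T**2 (l(T, U) = T**2*U + T = U*T**2 + T = T + U*T**2)
(364287 - 54390)*(429561 + l(660, -253)) = (364287 - 54390)*(429561 + 660*(1 + 660*(-253))) = 309897*(429561 + 660*(1 - 166980)) = 309897*(429561 + 660*(-166979)) = 309897*(429561 - 110206140) = 309897*(-109776579) = -34019432502363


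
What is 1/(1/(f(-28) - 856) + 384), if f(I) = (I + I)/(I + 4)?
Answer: 2561/983421 ≈ 0.0026042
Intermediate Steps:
f(I) = 2*I/(4 + I) (f(I) = (2*I)/(4 + I) = 2*I/(4 + I))
1/(1/(f(-28) - 856) + 384) = 1/(1/(2*(-28)/(4 - 28) - 856) + 384) = 1/(1/(2*(-28)/(-24) - 856) + 384) = 1/(1/(2*(-28)*(-1/24) - 856) + 384) = 1/(1/(7/3 - 856) + 384) = 1/(1/(-2561/3) + 384) = 1/(-3/2561 + 384) = 1/(983421/2561) = 2561/983421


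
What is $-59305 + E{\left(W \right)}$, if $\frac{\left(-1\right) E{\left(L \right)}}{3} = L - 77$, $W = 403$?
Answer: $-60283$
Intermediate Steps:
$E{\left(L \right)} = 231 - 3 L$ ($E{\left(L \right)} = - 3 \left(L - 77\right) = - 3 \left(-77 + L\right) = 231 - 3 L$)
$-59305 + E{\left(W \right)} = -59305 + \left(231 - 1209\right) = -59305 - 978 = -60283$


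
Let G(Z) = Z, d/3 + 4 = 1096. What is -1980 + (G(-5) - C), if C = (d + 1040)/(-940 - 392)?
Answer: -659926/333 ≈ -1981.8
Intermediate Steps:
d = 3276 (d = -12 + 3*1096 = -12 + 3288 = 3276)
C = -1079/333 (C = (3276 + 1040)/(-940 - 392) = 4316/(-1332) = 4316*(-1/1332) = -1079/333 ≈ -3.2402)
-1980 + (G(-5) - C) = -1980 + (-5 - 1*(-1079/333)) = -1980 + (-5 + 1079/333) = -1980 - 586/333 = -659926/333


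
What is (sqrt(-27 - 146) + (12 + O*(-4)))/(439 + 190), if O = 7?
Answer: -16/629 + I*sqrt(173)/629 ≈ -0.025437 + 0.020911*I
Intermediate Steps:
(sqrt(-27 - 146) + (12 + O*(-4)))/(439 + 190) = (sqrt(-27 - 146) + (12 + 7*(-4)))/(439 + 190) = (sqrt(-173) + (12 - 28))/629 = (I*sqrt(173) - 16)*(1/629) = (-16 + I*sqrt(173))*(1/629) = -16/629 + I*sqrt(173)/629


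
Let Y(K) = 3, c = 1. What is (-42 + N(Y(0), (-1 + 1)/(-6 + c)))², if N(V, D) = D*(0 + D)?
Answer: 1764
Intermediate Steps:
N(V, D) = D² (N(V, D) = D*D = D²)
(-42 + N(Y(0), (-1 + 1)/(-6 + c)))² = (-42 + ((-1 + 1)/(-6 + 1))²)² = (-42 + (0/(-5))²)² = (-42 + (0*(-⅕))²)² = (-42 + 0²)² = (-42 + 0)² = (-42)² = 1764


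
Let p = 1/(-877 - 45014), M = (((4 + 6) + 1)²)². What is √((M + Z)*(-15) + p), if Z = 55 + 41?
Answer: I*√51726474095594/15297 ≈ 470.17*I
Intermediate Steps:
M = 14641 (M = ((10 + 1)²)² = (11²)² = 121² = 14641)
p = -1/45891 (p = 1/(-45891) = -1/45891 ≈ -2.1791e-5)
Z = 96
√((M + Z)*(-15) + p) = √((14641 + 96)*(-15) - 1/45891) = √(14737*(-15) - 1/45891) = √(-221055 - 1/45891) = √(-10144435006/45891) = I*√51726474095594/15297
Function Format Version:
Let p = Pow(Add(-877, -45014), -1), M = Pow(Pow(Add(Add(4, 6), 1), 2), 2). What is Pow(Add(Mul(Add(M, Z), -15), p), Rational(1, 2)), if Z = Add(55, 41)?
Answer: Mul(Rational(1, 15297), I, Pow(51726474095594, Rational(1, 2))) ≈ Mul(470.17, I)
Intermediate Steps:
M = 14641 (M = Pow(Pow(Add(10, 1), 2), 2) = Pow(Pow(11, 2), 2) = Pow(121, 2) = 14641)
p = Rational(-1, 45891) (p = Pow(-45891, -1) = Rational(-1, 45891) ≈ -2.1791e-5)
Z = 96
Pow(Add(Mul(Add(M, Z), -15), p), Rational(1, 2)) = Pow(Add(Mul(Add(14641, 96), -15), Rational(-1, 45891)), Rational(1, 2)) = Pow(Add(Mul(14737, -15), Rational(-1, 45891)), Rational(1, 2)) = Pow(Add(-221055, Rational(-1, 45891)), Rational(1, 2)) = Pow(Rational(-10144435006, 45891), Rational(1, 2)) = Mul(Rational(1, 15297), I, Pow(51726474095594, Rational(1, 2)))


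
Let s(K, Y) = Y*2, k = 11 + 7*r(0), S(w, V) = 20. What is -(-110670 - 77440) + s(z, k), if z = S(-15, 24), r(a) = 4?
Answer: 188188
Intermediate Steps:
z = 20
k = 39 (k = 11 + 7*4 = 11 + 28 = 39)
s(K, Y) = 2*Y
-(-110670 - 77440) + s(z, k) = -(-110670 - 77440) + 2*39 = -1*(-188110) + 78 = 188110 + 78 = 188188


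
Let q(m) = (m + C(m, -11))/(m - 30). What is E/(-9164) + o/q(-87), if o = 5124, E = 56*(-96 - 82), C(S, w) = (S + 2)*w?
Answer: -342839903/485692 ≈ -705.88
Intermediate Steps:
C(S, w) = w*(2 + S) (C(S, w) = (2 + S)*w = w*(2 + S))
E = -9968 (E = 56*(-178) = -9968)
q(m) = (-22 - 10*m)/(-30 + m) (q(m) = (m - 11*(2 + m))/(m - 30) = (m + (-22 - 11*m))/(-30 + m) = (-22 - 10*m)/(-30 + m))
E/(-9164) + o/q(-87) = -9968/(-9164) + 5124/((2*(-11 - 5*(-87))/(-30 - 87))) = -9968*(-1/9164) + 5124/((2*(-11 + 435)/(-117))) = 2492/2291 + 5124/((2*(-1/117)*424)) = 2492/2291 + 5124/(-848/117) = 2492/2291 + 5124*(-117/848) = 2492/2291 - 149877/212 = -342839903/485692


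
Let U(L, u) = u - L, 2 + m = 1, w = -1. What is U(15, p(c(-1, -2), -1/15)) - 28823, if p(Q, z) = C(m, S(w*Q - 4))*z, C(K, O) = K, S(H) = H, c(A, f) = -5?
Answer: -432569/15 ≈ -28838.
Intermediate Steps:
m = -1 (m = -2 + 1 = -1)
p(Q, z) = -z
U(15, p(c(-1, -2), -1/15)) - 28823 = (-(-1)/15 - 1*15) - 28823 = (-(-1)/15 - 15) - 28823 = (-1*(-1/15) - 15) - 28823 = (1/15 - 15) - 28823 = -224/15 - 28823 = -432569/15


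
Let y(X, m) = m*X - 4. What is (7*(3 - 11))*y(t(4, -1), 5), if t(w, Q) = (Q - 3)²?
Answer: -4256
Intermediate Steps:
t(w, Q) = (-3 + Q)²
y(X, m) = -4 + X*m (y(X, m) = X*m - 4 = -4 + X*m)
(7*(3 - 11))*y(t(4, -1), 5) = (7*(3 - 11))*(-4 + (-3 - 1)²*5) = (7*(-8))*(-4 + (-4)²*5) = -56*(-4 + 16*5) = -56*(-4 + 80) = -56*76 = -4256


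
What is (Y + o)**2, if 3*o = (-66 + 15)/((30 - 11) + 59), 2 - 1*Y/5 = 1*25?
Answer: 80766169/6084 ≈ 13275.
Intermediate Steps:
Y = -115 (Y = 10 - 5*25 = 10 - 125 = -115)
o = -17/78 (o = ((-66 + 15)/((30 - 11) + 59))/3 = (-51/(19 + 59))/3 = (-51/78)/3 = (-51*1/78)/3 = (1/3)*(-17/26) = -17/78 ≈ -0.21795)
(Y + o)**2 = (-115 - 17/78)**2 = (-8987/78)**2 = 80766169/6084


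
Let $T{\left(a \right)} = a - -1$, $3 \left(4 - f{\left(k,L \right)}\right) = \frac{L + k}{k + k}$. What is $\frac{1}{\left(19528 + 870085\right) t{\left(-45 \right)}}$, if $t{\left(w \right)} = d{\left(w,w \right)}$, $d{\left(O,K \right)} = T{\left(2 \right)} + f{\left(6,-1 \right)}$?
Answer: $\frac{36}{219734411} \approx 1.6383 \cdot 10^{-7}$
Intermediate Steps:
$f{\left(k,L \right)} = 4 - \frac{L + k}{6 k}$ ($f{\left(k,L \right)} = 4 - \frac{\left(L + k\right) \frac{1}{k + k}}{3} = 4 - \frac{\left(L + k\right) \frac{1}{2 k}}{3} = 4 - \frac{\frac{1}{2} \frac{1}{k} \left(L + k\right)}{3} = 4 - \frac{L + k}{6 k}$)
$T{\left(a \right)} = 1 + a$ ($T{\left(a \right)} = a + 1 = 1 + a$)
$d{\left(O,K \right)} = \frac{247}{36}$ ($d{\left(O,K \right)} = \left(1 + 2\right) + \frac{\left(-1\right) \left(-1\right) + 23 \cdot 6}{6 \cdot 6} = 3 + \frac{1}{6} \cdot \frac{1}{6} \left(1 + 138\right) = 3 + \frac{1}{6} \cdot \frac{1}{6} \cdot 139 = 3 + \frac{139}{36} = \frac{247}{36}$)
$t{\left(w \right)} = \frac{247}{36}$
$\frac{1}{\left(19528 + 870085\right) t{\left(-45 \right)}} = \frac{1}{\left(19528 + 870085\right) \frac{247}{36}} = \frac{1}{889613} \cdot \frac{36}{247} = \frac{36}{219734411}$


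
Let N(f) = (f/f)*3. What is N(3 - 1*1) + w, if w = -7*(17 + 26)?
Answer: -298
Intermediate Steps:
w = -301 (w = -7*43 = -301)
N(f) = 3 (N(f) = 1*3 = 3)
N(3 - 1*1) + w = 3 - 301 = -298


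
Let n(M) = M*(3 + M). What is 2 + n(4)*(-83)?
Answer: -2322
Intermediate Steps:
2 + n(4)*(-83) = 2 + (4*(3 + 4))*(-83) = 2 + (4*7)*(-83) = 2 + 28*(-83) = 2 - 2324 = -2322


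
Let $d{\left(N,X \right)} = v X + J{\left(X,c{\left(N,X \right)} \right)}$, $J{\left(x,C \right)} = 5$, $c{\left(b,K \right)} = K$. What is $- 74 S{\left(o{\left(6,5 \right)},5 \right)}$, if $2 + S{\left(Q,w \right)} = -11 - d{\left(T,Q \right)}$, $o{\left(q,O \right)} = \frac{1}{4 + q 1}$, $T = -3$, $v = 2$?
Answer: $\frac{6734}{5} \approx 1346.8$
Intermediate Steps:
$d{\left(N,X \right)} = 5 + 2 X$ ($d{\left(N,X \right)} = 2 X + 5 = 5 + 2 X$)
$o{\left(q,O \right)} = \frac{1}{4 + q}$
$S{\left(Q,w \right)} = -18 - 2 Q$ ($S{\left(Q,w \right)} = -2 - \left(16 + 2 Q\right) = -18 - 2 Q$)
$- 74 S{\left(o{\left(6,5 \right)},5 \right)} = - 74 \left(-18 - \frac{2}{4 + 6}\right) = - 74 \left(-18 - \frac{2}{10}\right) = - 74 \left(-18 - \frac{1}{5}\right) = \left(-74\right) \left(- \frac{91}{5}\right) = \frac{6734}{5}$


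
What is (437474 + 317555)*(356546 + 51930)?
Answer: 308411225804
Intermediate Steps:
(437474 + 317555)*(356546 + 51930) = 755029*408476 = 308411225804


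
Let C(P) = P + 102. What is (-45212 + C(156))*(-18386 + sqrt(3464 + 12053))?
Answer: 826524244 - 44954*sqrt(15517) ≈ 8.2092e+8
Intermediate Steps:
C(P) = 102 + P
(-45212 + C(156))*(-18386 + sqrt(3464 + 12053)) = (-45212 + (102 + 156))*(-18386 + sqrt(3464 + 12053)) = (-45212 + 258)*(-18386 + sqrt(15517)) = -44954*(-18386 + sqrt(15517)) = 826524244 - 44954*sqrt(15517)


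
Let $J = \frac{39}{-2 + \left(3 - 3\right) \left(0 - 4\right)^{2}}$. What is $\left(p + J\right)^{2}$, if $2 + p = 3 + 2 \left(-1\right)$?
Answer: $\frac{1681}{4} \approx 420.25$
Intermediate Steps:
$J = - \frac{39}{2}$ ($J = \frac{39}{-2 + \left(3 - 3\right) \left(-4\right)^{2}} = \frac{39}{-2 + 0 \cdot 16} = \frac{39}{-2 + 0} = \frac{39}{-2} = 39 \left(- \frac{1}{2}\right) = - \frac{39}{2} \approx -19.5$)
$p = -1$ ($p = -2 + \left(3 + 2 \left(-1\right)\right) = -2 + \left(3 - 2\right) = -2 + 1 = -1$)
$\left(p + J\right)^{2} = \left(-1 - \frac{39}{2}\right)^{2} = \left(- \frac{41}{2}\right)^{2} = \frac{1681}{4}$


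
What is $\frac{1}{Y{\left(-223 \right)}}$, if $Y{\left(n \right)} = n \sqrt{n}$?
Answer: $\frac{i \sqrt{223}}{49729} \approx 0.00030029 i$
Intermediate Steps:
$Y{\left(n \right)} = n^{\frac{3}{2}}$
$\frac{1}{Y{\left(-223 \right)}} = \frac{1}{\left(-223\right)^{\frac{3}{2}}} = \frac{1}{\left(-223\right) i \sqrt{223}} = \frac{i \sqrt{223}}{49729}$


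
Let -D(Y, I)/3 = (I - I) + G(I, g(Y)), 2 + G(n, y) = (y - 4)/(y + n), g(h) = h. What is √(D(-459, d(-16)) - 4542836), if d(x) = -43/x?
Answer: I*√4941916384046/1043 ≈ 2131.4*I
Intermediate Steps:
G(n, y) = -2 + (-4 + y)/(n + y) (G(n, y) = -2 + (y - 4)/(y + n) = -2 + (-4 + y)/(n + y))
D(Y, I) = -3*(-4 - Y - 2*I)/(I + Y) (D(Y, I) = -3*((I - I) + (-4 - Y - 2*I)/(I + Y)) = -3*(0 + (-4 - Y - 2*I)/(I + Y)) = -3*(-4 - Y - 2*I)/(I + Y))
√(D(-459, d(-16)) - 4542836) = √(3*(4 - 459 + 2*(-43/(-16)))/(-43/(-16) - 459) - 4542836) = √(3*(4 - 459 + 2*(-43*(-1/16)))/(-43*(-1/16) - 459) - 4542836) = √(3*(4 - 459 + 2*(43/16))/(43/16 - 459) - 4542836) = √(3*(4 - 459 + 43/8)/(-7301/16) - 4542836) = √(3*(-16/7301)*(-3597/8) - 4542836) = √(21582/7301 - 4542836) = √(-33167224054/7301) = I*√4941916384046/1043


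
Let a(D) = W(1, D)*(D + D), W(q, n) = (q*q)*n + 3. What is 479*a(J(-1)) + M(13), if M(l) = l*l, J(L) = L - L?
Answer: 169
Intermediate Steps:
J(L) = 0
W(q, n) = 3 + n*q**2 (W(q, n) = q**2*n + 3 = n*q**2 + 3 = 3 + n*q**2)
M(l) = l**2
a(D) = 2*D*(3 + D) (a(D) = (3 + D*1**2)*(D + D) = (3 + D*1)*(2*D) = (3 + D)*(2*D) = 2*D*(3 + D))
479*a(J(-1)) + M(13) = 479*(2*0*(3 + 0)) + 13**2 = 479*(2*0*3) + 169 = 479*0 + 169 = 0 + 169 = 169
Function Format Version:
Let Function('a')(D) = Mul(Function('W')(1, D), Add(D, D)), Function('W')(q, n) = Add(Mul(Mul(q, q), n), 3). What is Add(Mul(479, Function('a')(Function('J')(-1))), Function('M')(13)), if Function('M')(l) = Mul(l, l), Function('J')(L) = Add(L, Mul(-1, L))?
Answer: 169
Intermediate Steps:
Function('J')(L) = 0
Function('W')(q, n) = Add(3, Mul(n, Pow(q, 2))) (Function('W')(q, n) = Add(Mul(Pow(q, 2), n), 3) = Add(Mul(n, Pow(q, 2)), 3) = Add(3, Mul(n, Pow(q, 2))))
Function('M')(l) = Pow(l, 2)
Function('a')(D) = Mul(2, D, Add(3, D)) (Function('a')(D) = Mul(Add(3, Mul(D, Pow(1, 2))), Add(D, D)) = Mul(Add(3, Mul(D, 1)), Mul(2, D)) = Mul(Add(3, D), Mul(2, D)) = Mul(2, D, Add(3, D)))
Add(Mul(479, Function('a')(Function('J')(-1))), Function('M')(13)) = Add(Mul(479, Mul(2, 0, Add(3, 0))), Pow(13, 2)) = Add(Mul(479, Mul(2, 0, 3)), 169) = Add(Mul(479, 0), 169) = Add(0, 169) = 169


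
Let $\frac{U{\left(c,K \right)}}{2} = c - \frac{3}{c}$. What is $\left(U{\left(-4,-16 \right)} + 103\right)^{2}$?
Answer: $\frac{37249}{4} \approx 9312.3$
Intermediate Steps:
$U{\left(c,K \right)} = - \frac{6}{c} + 2 c$ ($U{\left(c,K \right)} = 2 \left(c - \frac{3}{c}\right) = - \frac{6}{c} + 2 c$)
$\left(U{\left(-4,-16 \right)} + 103\right)^{2} = \left(\left(- \frac{6}{-4} + 2 \left(-4\right)\right) + 103\right)^{2} = \left(\left(\left(-6\right) \left(- \frac{1}{4}\right) - 8\right) + 103\right)^{2} = \left(\left(\frac{3}{2} - 8\right) + 103\right)^{2} = \left(- \frac{13}{2} + 103\right)^{2} = \left(\frac{193}{2}\right)^{2} = \frac{37249}{4}$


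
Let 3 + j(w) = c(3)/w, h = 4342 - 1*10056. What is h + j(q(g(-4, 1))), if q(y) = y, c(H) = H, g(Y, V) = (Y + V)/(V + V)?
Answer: -5719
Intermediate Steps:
g(Y, V) = (V + Y)/(2*V) (g(Y, V) = (V + Y)/((2*V)) = (V + Y)*(1/(2*V)) = (V + Y)/(2*V))
h = -5714 (h = 4342 - 10056 = -5714)
j(w) = -3 + 3/w
h + j(q(g(-4, 1))) = -5714 + (-3 + 3/(((1/2)*(1 - 4)/1))) = -5714 + (-3 + 3/(((1/2)*1*(-3)))) = -5714 + (-3 + 3/(-3/2)) = -5714 + (-3 + 3*(-2/3)) = -5714 + (-3 - 2) = -5714 - 5 = -5719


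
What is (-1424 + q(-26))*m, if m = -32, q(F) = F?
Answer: 46400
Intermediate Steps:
m = -32 (m = -1*32 = -32)
(-1424 + q(-26))*m = (-1424 - 26)*(-32) = -1450*(-32) = 46400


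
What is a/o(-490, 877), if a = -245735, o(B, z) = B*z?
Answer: 1003/1754 ≈ 0.57184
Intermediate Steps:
a/o(-490, 877) = -245735/((-490*877)) = -245735/(-429730) = -245735*(-1/429730) = 1003/1754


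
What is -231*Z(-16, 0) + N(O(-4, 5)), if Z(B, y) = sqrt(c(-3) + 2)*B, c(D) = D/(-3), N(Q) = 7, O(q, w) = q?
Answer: 7 + 3696*sqrt(3) ≈ 6408.7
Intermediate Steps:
c(D) = -D/3 (c(D) = D*(-1/3) = -D/3)
Z(B, y) = B*sqrt(3) (Z(B, y) = sqrt(-1/3*(-3) + 2)*B = sqrt(1 + 2)*B = sqrt(3)*B = B*sqrt(3))
-231*Z(-16, 0) + N(O(-4, 5)) = -(-3696)*sqrt(3) + 7 = 3696*sqrt(3) + 7 = 7 + 3696*sqrt(3)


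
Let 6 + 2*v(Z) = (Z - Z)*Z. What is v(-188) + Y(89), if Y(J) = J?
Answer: 86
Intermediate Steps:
v(Z) = -3 (v(Z) = -3 + ((Z - Z)*Z)/2 = -3 + (0*Z)/2 = -3 + (1/2)*0 = -3 + 0 = -3)
v(-188) + Y(89) = -3 + 89 = 86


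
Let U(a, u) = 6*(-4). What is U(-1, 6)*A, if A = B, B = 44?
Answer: -1056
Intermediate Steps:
A = 44
U(a, u) = -24
U(-1, 6)*A = -24*44 = -1056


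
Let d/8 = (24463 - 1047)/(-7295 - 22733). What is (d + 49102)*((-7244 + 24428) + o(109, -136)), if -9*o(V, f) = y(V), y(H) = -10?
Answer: 57003992041412/67563 ≈ 8.4372e+8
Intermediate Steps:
d = -46832/7507 (d = 8*((24463 - 1047)/(-7295 - 22733)) = 8*(23416/(-30028)) = 8*(23416*(-1/30028)) = 8*(-5854/7507) = -46832/7507 ≈ -6.2384)
o(V, f) = 10/9 (o(V, f) = -1/9*(-10) = 10/9)
(d + 49102)*((-7244 + 24428) + o(109, -136)) = (-46832/7507 + 49102)*((-7244 + 24428) + 10/9) = 368561882*(17184 + 10/9)/7507 = (368561882/7507)*(154666/9) = 57003992041412/67563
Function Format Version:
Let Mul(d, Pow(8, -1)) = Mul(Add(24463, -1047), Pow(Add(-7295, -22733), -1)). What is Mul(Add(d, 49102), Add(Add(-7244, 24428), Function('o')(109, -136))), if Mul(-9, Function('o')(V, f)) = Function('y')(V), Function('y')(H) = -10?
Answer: Rational(57003992041412, 67563) ≈ 8.4372e+8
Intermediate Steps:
d = Rational(-46832, 7507) (d = Mul(8, Mul(Add(24463, -1047), Pow(Add(-7295, -22733), -1))) = Mul(8, Mul(23416, Pow(-30028, -1))) = Mul(8, Mul(23416, Rational(-1, 30028))) = Mul(8, Rational(-5854, 7507)) = Rational(-46832, 7507) ≈ -6.2384)
Function('o')(V, f) = Rational(10, 9) (Function('o')(V, f) = Mul(Rational(-1, 9), -10) = Rational(10, 9))
Mul(Add(d, 49102), Add(Add(-7244, 24428), Function('o')(109, -136))) = Mul(Add(Rational(-46832, 7507), 49102), Add(Add(-7244, 24428), Rational(10, 9))) = Mul(Rational(368561882, 7507), Add(17184, Rational(10, 9))) = Mul(Rational(368561882, 7507), Rational(154666, 9)) = Rational(57003992041412, 67563)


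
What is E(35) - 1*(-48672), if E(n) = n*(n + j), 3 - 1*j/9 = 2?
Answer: 50212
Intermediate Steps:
j = 9 (j = 27 - 9*2 = 27 - 18 = 9)
E(n) = n*(9 + n) (E(n) = n*(n + 9) = n*(9 + n))
E(35) - 1*(-48672) = 35*(9 + 35) - 1*(-48672) = 35*44 + 48672 = 1540 + 48672 = 50212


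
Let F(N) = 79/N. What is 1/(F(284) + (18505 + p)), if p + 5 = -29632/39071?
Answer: 11096164/205273705121 ≈ 5.4055e-5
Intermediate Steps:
p = -224987/39071 (p = -5 - 29632/39071 = -224987/39071 ≈ -5.7584)
1/(F(284) + (18505 + p)) = 1/(79/284 + (18505 - 224987/39071)) = 1/(79*(1/284) + 722783868/39071) = 1/(79/284 + 722783868/39071) = 1/(205273705121/11096164) = 11096164/205273705121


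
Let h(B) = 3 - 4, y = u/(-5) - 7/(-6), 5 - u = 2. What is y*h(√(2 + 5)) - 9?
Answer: -287/30 ≈ -9.5667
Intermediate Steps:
u = 3 (u = 5 - 1*2 = 5 - 2 = 3)
y = 17/30 (y = 3/(-5) - 7/(-6) = 3*(-⅕) - 7*(-⅙) = -⅗ + 7/6 = 17/30 ≈ 0.56667)
h(B) = -1
y*h(√(2 + 5)) - 9 = (17/30)*(-1) - 9 = -17/30 - 9 = -287/30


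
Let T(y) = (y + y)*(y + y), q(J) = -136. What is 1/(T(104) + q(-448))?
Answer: 1/43128 ≈ 2.3187e-5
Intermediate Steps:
T(y) = 4*y**2 (T(y) = (2*y)*(2*y) = 4*y**2)
1/(T(104) + q(-448)) = 1/(4*104**2 - 136) = 1/(4*10816 - 136) = 1/(43264 - 136) = 1/43128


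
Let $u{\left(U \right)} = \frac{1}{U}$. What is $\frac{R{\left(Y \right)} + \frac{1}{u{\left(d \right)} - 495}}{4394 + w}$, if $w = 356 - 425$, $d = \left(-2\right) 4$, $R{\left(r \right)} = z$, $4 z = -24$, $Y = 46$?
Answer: $- \frac{23774}{17131325} \approx -0.0013878$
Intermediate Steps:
$z = -6$ ($z = \frac{1}{4} \left(-24\right) = -6$)
$R{\left(r \right)} = -6$
$d = -8$
$w = -69$ ($w = 356 - 425 = -69$)
$\frac{R{\left(Y \right)} + \frac{1}{u{\left(d \right)} - 495}}{4394 + w} = \frac{-6 + \frac{1}{\frac{1}{-8} - 495}}{4394 - 69} = \frac{-6 + \frac{1}{- \frac{1}{8} - 495}}{4325} = \left(-6 + \frac{1}{- \frac{3961}{8}}\right) \frac{1}{4325} = \left(-6 - \frac{8}{3961}\right) \frac{1}{4325} = \left(- \frac{23774}{3961}\right) \frac{1}{4325} = - \frac{23774}{17131325}$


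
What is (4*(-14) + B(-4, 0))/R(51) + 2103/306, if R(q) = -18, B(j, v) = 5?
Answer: 165/17 ≈ 9.7059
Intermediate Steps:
(4*(-14) + B(-4, 0))/R(51) + 2103/306 = (4*(-14) + 5)/(-18) + 2103/306 = (-56 + 5)*(-1/18) + 2103*(1/306) = -51*(-1/18) + 701/102 = 17/6 + 701/102 = 165/17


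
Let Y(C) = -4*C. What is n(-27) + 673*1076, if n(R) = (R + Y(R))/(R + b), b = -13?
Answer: 28965839/40 ≈ 7.2415e+5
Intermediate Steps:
n(R) = -3*R/(-13 + R) (n(R) = (R - 4*R)/(R - 13) = (-3*R)/(-13 + R) = -3*R/(-13 + R))
n(-27) + 673*1076 = -3*(-27)/(-13 - 27) + 673*1076 = -3*(-27)/(-40) + 724148 = -3*(-27)*(-1/40) + 724148 = -81/40 + 724148 = 28965839/40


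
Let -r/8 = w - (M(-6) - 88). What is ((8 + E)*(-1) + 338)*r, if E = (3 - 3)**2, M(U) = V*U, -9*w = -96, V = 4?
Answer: -323840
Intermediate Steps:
w = 32/3 (w = -1/9*(-96) = 32/3 ≈ 10.667)
M(U) = 4*U
E = 0 (E = 0**2 = 0)
r = -2944/3 (r = -8*(32/3 - (4*(-6) - 88)) = -8*(32/3 - (-24 - 88)) = -8*(32/3 - 1*(-112)) = -8*(32/3 + 112) = -8*368/3 = -2944/3 ≈ -981.33)
((8 + E)*(-1) + 338)*r = ((8 + 0)*(-1) + 338)*(-2944/3) = (8*(-1) + 338)*(-2944/3) = (-8 + 338)*(-2944/3) = 330*(-2944/3) = -323840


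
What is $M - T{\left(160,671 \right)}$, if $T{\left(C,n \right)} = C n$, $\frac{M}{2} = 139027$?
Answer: $170694$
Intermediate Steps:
$M = 278054$ ($M = 2 \cdot 139027 = 278054$)
$M - T{\left(160,671 \right)} = 278054 - 160 \cdot 671 = 278054 - 107360 = 170694$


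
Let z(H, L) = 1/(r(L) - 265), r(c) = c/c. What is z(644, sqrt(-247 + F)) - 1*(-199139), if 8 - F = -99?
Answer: 52572695/264 ≈ 1.9914e+5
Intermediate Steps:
r(c) = 1
F = 107 (F = 8 - 1*(-99) = 8 + 99 = 107)
z(H, L) = -1/264 (z(H, L) = 1/(1 - 265) = 1/(-264) = -1/264)
z(644, sqrt(-247 + F)) - 1*(-199139) = -1/264 - 1*(-199139) = -1/264 + 199139 = 52572695/264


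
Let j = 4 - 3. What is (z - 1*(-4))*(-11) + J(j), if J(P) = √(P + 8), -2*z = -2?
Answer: -52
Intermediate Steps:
z = 1 (z = -½*(-2) = 1)
j = 1
J(P) = √(8 + P)
(z - 1*(-4))*(-11) + J(j) = (1 - 1*(-4))*(-11) + √(8 + 1) = (1 + 4)*(-11) + √9 = 5*(-11) + 3 = -55 + 3 = -52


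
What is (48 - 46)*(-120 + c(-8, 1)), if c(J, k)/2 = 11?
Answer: -196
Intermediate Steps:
c(J, k) = 22 (c(J, k) = 2*11 = 22)
(48 - 46)*(-120 + c(-8, 1)) = (48 - 46)*(-120 + 22) = 2*(-98) = -196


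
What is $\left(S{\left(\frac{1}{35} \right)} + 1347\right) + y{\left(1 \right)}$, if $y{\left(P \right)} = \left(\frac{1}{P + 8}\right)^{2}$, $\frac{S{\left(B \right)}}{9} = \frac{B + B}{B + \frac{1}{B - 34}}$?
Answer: $\frac{121907}{162} \approx 752.51$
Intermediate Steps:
$S{\left(B \right)} = \frac{18 B}{B + \frac{1}{-34 + B}}$ ($S{\left(B \right)} = 9 \frac{B + B}{B + \frac{1}{B - 34}} = 9 \frac{2 B}{B + \frac{1}{-34 + B}} = \frac{18 B}{B + \frac{1}{-34 + B}}$)
$y{\left(P \right)} = \frac{1}{\left(8 + P\right)^{2}}$ ($y{\left(P \right)} = \left(\frac{1}{8 + P}\right)^{2} = \frac{1}{\left(8 + P\right)^{2}}$)
$\left(S{\left(\frac{1}{35} \right)} + 1347\right) + y{\left(1 \right)} = \left(\frac{18 \left(-34 + \frac{1}{35}\right)}{35 \left(1 + \left(\frac{1}{35}\right)^{2} - \frac{34}{35}\right)} + 1347\right) + \frac{1}{\left(8 + 1\right)^{2}} = \left(18 \cdot \frac{1}{35} \frac{1}{1 + \left(\frac{1}{35}\right)^{2} - \frac{34}{35}} \left(-34 + \frac{1}{35}\right) + 1347\right) + \frac{1}{81} = \left(18 \cdot \frac{1}{35} \frac{1}{1 + \frac{1}{1225} - \frac{34}{35}} \left(- \frac{1189}{35}\right) + 1347\right) + \frac{1}{81} = \left(18 \cdot \frac{1}{35} \frac{1}{\frac{36}{1225}} \left(- \frac{1189}{35}\right) + 1347\right) + \frac{1}{81} = \left(18 \cdot \frac{1}{35} \cdot \frac{1225}{36} \left(- \frac{1189}{35}\right) + 1347\right) + \frac{1}{81} = \left(- \frac{1189}{2} + 1347\right) + \frac{1}{81} = \frac{1505}{2} + \frac{1}{81} = \frac{121907}{162}$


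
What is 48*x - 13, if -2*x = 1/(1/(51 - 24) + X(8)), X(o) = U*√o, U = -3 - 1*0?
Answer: -681683/52487 + 104976*√2/52487 ≈ -10.159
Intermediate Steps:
U = -3 (U = -3 + 0 = -3)
X(o) = -3*√o
x = -1/(2*(1/27 - 6*√2)) (x = -1/(2*(1/(51 - 24) - 6*√2)) = -1/(2*(1/27 - 6*√2)) ≈ 0.059184)
48*x - 13 = 48*(27/104974 + 2187*√2/52487) - 13 = (648/52487 + 104976*√2/52487) - 13 = -681683/52487 + 104976*√2/52487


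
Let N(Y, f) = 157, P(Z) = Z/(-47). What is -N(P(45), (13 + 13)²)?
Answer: -157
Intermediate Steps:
P(Z) = -Z/47 (P(Z) = Z*(-1/47) = -Z/47)
-N(P(45), (13 + 13)²) = -1*157 = -157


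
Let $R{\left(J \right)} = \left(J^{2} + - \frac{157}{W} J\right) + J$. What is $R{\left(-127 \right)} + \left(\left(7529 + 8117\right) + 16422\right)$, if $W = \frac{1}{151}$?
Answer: $3058859$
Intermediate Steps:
$W = \frac{1}{151} \approx 0.0066225$
$R{\left(J \right)} = J^{2} - 23706 J$ ($R{\left(J \right)} = \left(J^{2} + - 157 \frac{1}{\frac{1}{151}} J\right) + J = \left(J^{2} + \left(-157\right) 151 J\right) + J = \left(J^{2} - 23707 J\right) + J = J^{2} - 23706 J$)
$R{\left(-127 \right)} + \left(\left(7529 + 8117\right) + 16422\right) = - 127 \left(-23706 - 127\right) + \left(\left(7529 + 8117\right) + 16422\right) = \left(-127\right) \left(-23833\right) + \left(15646 + 16422\right) = 3026791 + 32068 = 3058859$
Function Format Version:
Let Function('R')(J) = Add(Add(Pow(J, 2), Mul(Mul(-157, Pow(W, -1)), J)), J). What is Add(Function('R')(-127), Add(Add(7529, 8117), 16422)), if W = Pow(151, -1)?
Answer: 3058859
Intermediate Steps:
W = Rational(1, 151) ≈ 0.0066225
Function('R')(J) = Add(Pow(J, 2), Mul(-23706, J)) (Function('R')(J) = Add(Add(Pow(J, 2), Mul(Mul(-157, Pow(Rational(1, 151), -1)), J)), J) = Add(Add(Pow(J, 2), Mul(Mul(-157, 151), J)), J) = Add(Add(Pow(J, 2), Mul(-23707, J)), J) = Add(Pow(J, 2), Mul(-23706, J)))
Add(Function('R')(-127), Add(Add(7529, 8117), 16422)) = Add(Mul(-127, Add(-23706, -127)), Add(Add(7529, 8117), 16422)) = Add(Mul(-127, -23833), Add(15646, 16422)) = Add(3026791, 32068) = 3058859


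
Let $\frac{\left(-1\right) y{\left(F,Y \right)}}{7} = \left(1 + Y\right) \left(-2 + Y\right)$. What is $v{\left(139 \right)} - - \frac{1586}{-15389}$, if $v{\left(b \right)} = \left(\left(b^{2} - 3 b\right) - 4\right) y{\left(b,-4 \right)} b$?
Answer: $- \frac{5093983680986}{15389} \approx -3.3101 \cdot 10^{8}$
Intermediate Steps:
$y{\left(F,Y \right)} = - 7 \left(1 + Y\right) \left(-2 + Y\right)$
$v{\left(b \right)} = b \left(504 - 126 b^{2} + 378 b\right)$ ($v{\left(b \right)} = \left(\left(b^{2} - 3 b\right) - 4\right) \left(14 - 7 \left(-4\right)^{2} + 7 \left(-4\right)\right) b = \left(-4 + b^{2} - 3 b\right) \left(14 - 112 - 28\right) b = \left(-4 + b^{2} - 3 b\right) \left(-126\right) b = \left(504 - 126 b^{2} + 378 b\right) b = b \left(504 - 126 b^{2} + 378 b\right)$)
$v{\left(139 \right)} - - \frac{1586}{-15389} = 126 \cdot 139 \left(4 - 139^{2} + 3 \cdot 139\right) - - \frac{1586}{-15389} = 126 \cdot 139 \left(4 - 19321 + 417\right) - \left(-1586\right) \left(- \frac{1}{15389}\right) = 126 \cdot 139 \left(4 - 19321 + 417\right) - \frac{1586}{15389} = 126 \cdot 139 \left(-18900\right) - \frac{1586}{15389} = -331014600 - \frac{1586}{15389} = - \frac{5093983680986}{15389}$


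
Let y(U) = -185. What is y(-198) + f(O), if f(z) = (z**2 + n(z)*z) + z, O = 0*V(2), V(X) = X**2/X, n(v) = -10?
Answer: -185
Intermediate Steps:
V(X) = X
O = 0 (O = 0*2 = 0)
f(z) = z**2 - 9*z (f(z) = (z**2 - 10*z) + z = z**2 - 9*z)
y(-198) + f(O) = -185 + 0*(-9 + 0) = -185 + 0*(-9) = -185 + 0 = -185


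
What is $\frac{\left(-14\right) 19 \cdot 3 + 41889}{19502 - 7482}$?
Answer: $\frac{41091}{12020} \approx 3.4186$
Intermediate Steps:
$\frac{\left(-14\right) 19 \cdot 3 + 41889}{19502 - 7482} = \frac{\left(-266\right) 3 + 41889}{12020} = \left(-798 + 41889\right) \frac{1}{12020} = 41091 \cdot \frac{1}{12020} = \frac{41091}{12020}$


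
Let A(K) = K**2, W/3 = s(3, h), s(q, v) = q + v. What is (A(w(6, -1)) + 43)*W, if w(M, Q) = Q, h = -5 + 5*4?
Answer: 2376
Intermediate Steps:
h = 15 (h = -5 + 20 = 15)
W = 54 (W = 3*(3 + 15) = 3*18 = 54)
(A(w(6, -1)) + 43)*W = ((-1)**2 + 43)*54 = (1 + 43)*54 = 44*54 = 2376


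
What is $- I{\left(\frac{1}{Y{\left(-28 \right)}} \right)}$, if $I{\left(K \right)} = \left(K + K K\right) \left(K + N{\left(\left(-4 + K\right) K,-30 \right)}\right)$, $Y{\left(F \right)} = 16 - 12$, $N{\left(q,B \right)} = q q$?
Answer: $- \frac{1445}{4096} \approx -0.35278$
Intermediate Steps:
$N{\left(q,B \right)} = q^{2}$
$Y{\left(F \right)} = 4$
$I{\left(K \right)} = \left(K + K^{2}\right) \left(K + K^{2} \left(-4 + K\right)^{2}\right)$ ($I{\left(K \right)} = \left(K + K K\right) \left(K + \left(\left(-4 + K\right) K\right)^{2}\right) = \left(K + K^{2}\right) \left(K + \left(K \left(-4 + K\right)\right)^{2}\right) = \left(K + K^{2}\right) \left(K + K^{2} \left(-4 + K\right)^{2}\right)$)
$- I{\left(\frac{1}{Y{\left(-28 \right)}} \right)} = - \left(\frac{1}{4}\right)^{2} \left(1 + \frac{1}{4} + \frac{\left(-4 + \frac{1}{4}\right)^{2}}{4} + \left(\frac{1}{4}\right)^{2} \left(-4 + \frac{1}{4}\right)^{2}\right) = - \frac{1 + \frac{1}{4} + \frac{\left(-4 + \frac{1}{4}\right)^{2}}{4} + \frac{\left(-4 + \frac{1}{4}\right)^{2}}{16}}{16} = - \frac{1 + \frac{1}{4} + \frac{\left(- \frac{15}{4}\right)^{2}}{4} + \frac{\left(- \frac{15}{4}\right)^{2}}{16}}{16} = - \frac{1 + \frac{1}{4} + \frac{1}{4} \cdot \frac{225}{16} + \frac{1}{16} \cdot \frac{225}{16}}{16} = - \frac{1 + \frac{1}{4} + \frac{225}{64} + \frac{225}{256}}{16} = - \frac{1445}{16 \cdot 256} = \left(-1\right) \frac{1445}{4096} = - \frac{1445}{4096}$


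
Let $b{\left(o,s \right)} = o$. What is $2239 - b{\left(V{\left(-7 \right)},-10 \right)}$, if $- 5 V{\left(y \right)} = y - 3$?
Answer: $2237$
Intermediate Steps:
$V{\left(y \right)} = \frac{3}{5} - \frac{y}{5}$ ($V{\left(y \right)} = - \frac{y - 3}{5} = - \frac{-3 + y}{5} = \frac{3}{5} - \frac{y}{5}$)
$2239 - b{\left(V{\left(-7 \right)},-10 \right)} = 2239 - \left(\frac{3}{5} - - \frac{7}{5}\right) = 2239 - \left(\frac{3}{5} + \frac{7}{5}\right) = 2239 - 2 = 2237$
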